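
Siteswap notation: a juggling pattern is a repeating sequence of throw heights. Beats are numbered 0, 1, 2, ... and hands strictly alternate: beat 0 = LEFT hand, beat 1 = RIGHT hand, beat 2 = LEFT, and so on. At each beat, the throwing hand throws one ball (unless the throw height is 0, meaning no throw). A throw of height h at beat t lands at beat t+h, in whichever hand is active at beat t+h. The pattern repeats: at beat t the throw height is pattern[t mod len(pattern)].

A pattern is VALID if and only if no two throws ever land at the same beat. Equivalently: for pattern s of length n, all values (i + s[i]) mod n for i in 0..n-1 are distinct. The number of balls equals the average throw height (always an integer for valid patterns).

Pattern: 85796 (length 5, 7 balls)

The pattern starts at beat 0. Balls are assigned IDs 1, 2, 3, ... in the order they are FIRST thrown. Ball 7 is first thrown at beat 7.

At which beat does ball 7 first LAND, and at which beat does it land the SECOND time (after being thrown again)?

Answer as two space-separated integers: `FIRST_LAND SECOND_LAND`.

Answer: 14 20

Derivation:
Beat 0 (L): throw ball1 h=8 -> lands@8:L; in-air after throw: [b1@8:L]
Beat 1 (R): throw ball2 h=5 -> lands@6:L; in-air after throw: [b2@6:L b1@8:L]
Beat 2 (L): throw ball3 h=7 -> lands@9:R; in-air after throw: [b2@6:L b1@8:L b3@9:R]
Beat 3 (R): throw ball4 h=9 -> lands@12:L; in-air after throw: [b2@6:L b1@8:L b3@9:R b4@12:L]
Beat 4 (L): throw ball5 h=6 -> lands@10:L; in-air after throw: [b2@6:L b1@8:L b3@9:R b5@10:L b4@12:L]
Beat 5 (R): throw ball6 h=8 -> lands@13:R; in-air after throw: [b2@6:L b1@8:L b3@9:R b5@10:L b4@12:L b6@13:R]
Beat 6 (L): throw ball2 h=5 -> lands@11:R; in-air after throw: [b1@8:L b3@9:R b5@10:L b2@11:R b4@12:L b6@13:R]
Beat 7 (R): throw ball7 h=7 -> lands@14:L; in-air after throw: [b1@8:L b3@9:R b5@10:L b2@11:R b4@12:L b6@13:R b7@14:L]
Beat 8 (L): throw ball1 h=9 -> lands@17:R; in-air after throw: [b3@9:R b5@10:L b2@11:R b4@12:L b6@13:R b7@14:L b1@17:R]
Beat 9 (R): throw ball3 h=6 -> lands@15:R; in-air after throw: [b5@10:L b2@11:R b4@12:L b6@13:R b7@14:L b3@15:R b1@17:R]
Beat 10 (L): throw ball5 h=8 -> lands@18:L; in-air after throw: [b2@11:R b4@12:L b6@13:R b7@14:L b3@15:R b1@17:R b5@18:L]
Beat 11 (R): throw ball2 h=5 -> lands@16:L; in-air after throw: [b4@12:L b6@13:R b7@14:L b3@15:R b2@16:L b1@17:R b5@18:L]
Beat 12 (L): throw ball4 h=7 -> lands@19:R; in-air after throw: [b6@13:R b7@14:L b3@15:R b2@16:L b1@17:R b5@18:L b4@19:R]
Beat 13 (R): throw ball6 h=9 -> lands@22:L; in-air after throw: [b7@14:L b3@15:R b2@16:L b1@17:R b5@18:L b4@19:R b6@22:L]
Beat 14 (L): throw ball7 h=6 -> lands@20:L; in-air after throw: [b3@15:R b2@16:L b1@17:R b5@18:L b4@19:R b7@20:L b6@22:L]
Beat 15 (R): throw ball3 h=8 -> lands@23:R; in-air after throw: [b2@16:L b1@17:R b5@18:L b4@19:R b7@20:L b6@22:L b3@23:R]
Ball 7: thrown@7 h=7 -> first land @14; rethrown@14 h=6 -> second land @20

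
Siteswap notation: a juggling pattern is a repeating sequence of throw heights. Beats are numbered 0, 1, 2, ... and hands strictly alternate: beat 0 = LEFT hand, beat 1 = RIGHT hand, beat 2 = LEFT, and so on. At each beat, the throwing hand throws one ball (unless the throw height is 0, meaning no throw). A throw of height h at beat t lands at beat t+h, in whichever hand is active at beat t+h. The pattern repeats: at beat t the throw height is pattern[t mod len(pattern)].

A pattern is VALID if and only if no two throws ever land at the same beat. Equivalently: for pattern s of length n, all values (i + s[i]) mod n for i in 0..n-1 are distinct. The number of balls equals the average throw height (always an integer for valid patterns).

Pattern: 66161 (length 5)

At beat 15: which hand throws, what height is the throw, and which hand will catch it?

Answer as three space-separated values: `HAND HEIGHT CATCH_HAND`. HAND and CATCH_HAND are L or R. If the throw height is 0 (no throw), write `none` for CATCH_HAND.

Answer: R 6 R

Derivation:
Beat 15: 15 mod 2 = 1, so hand = R
Throw height = pattern[15 mod 5] = pattern[0] = 6
Lands at beat 15+6=21, 21 mod 2 = 1, so catch hand = R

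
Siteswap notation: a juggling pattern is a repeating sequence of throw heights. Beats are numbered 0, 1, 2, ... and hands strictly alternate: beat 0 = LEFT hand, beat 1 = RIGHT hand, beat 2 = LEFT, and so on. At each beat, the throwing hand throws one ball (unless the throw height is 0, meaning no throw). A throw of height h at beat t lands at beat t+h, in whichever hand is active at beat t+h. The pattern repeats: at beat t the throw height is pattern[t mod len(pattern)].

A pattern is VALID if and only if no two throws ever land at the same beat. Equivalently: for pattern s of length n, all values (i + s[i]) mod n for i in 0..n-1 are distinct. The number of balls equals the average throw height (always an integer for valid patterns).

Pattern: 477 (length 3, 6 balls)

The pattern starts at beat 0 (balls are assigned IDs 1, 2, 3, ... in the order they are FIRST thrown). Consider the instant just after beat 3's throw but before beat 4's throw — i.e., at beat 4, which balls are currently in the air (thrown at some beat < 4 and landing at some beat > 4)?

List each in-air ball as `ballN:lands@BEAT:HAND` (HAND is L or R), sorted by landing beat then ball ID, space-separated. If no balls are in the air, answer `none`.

Answer: ball4:lands@7:R ball2:lands@8:L ball3:lands@9:R

Derivation:
Beat 0 (L): throw ball1 h=4 -> lands@4:L; in-air after throw: [b1@4:L]
Beat 1 (R): throw ball2 h=7 -> lands@8:L; in-air after throw: [b1@4:L b2@8:L]
Beat 2 (L): throw ball3 h=7 -> lands@9:R; in-air after throw: [b1@4:L b2@8:L b3@9:R]
Beat 3 (R): throw ball4 h=4 -> lands@7:R; in-air after throw: [b1@4:L b4@7:R b2@8:L b3@9:R]
Beat 4 (L): throw ball1 h=7 -> lands@11:R; in-air after throw: [b4@7:R b2@8:L b3@9:R b1@11:R]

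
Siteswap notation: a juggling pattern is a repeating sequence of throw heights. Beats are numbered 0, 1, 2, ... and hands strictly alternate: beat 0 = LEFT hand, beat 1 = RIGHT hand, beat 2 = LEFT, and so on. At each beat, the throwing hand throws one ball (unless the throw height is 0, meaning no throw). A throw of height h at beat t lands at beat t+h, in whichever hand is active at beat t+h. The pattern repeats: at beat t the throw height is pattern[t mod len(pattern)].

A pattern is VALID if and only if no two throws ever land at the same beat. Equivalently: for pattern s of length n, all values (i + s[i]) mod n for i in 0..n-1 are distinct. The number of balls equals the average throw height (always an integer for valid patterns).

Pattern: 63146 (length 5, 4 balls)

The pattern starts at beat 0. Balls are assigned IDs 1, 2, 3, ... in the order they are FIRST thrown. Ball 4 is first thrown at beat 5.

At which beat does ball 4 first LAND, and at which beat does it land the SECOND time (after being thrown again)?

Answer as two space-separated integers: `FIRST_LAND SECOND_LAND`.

Answer: 11 14

Derivation:
Beat 0 (L): throw ball1 h=6 -> lands@6:L; in-air after throw: [b1@6:L]
Beat 1 (R): throw ball2 h=3 -> lands@4:L; in-air after throw: [b2@4:L b1@6:L]
Beat 2 (L): throw ball3 h=1 -> lands@3:R; in-air after throw: [b3@3:R b2@4:L b1@6:L]
Beat 3 (R): throw ball3 h=4 -> lands@7:R; in-air after throw: [b2@4:L b1@6:L b3@7:R]
Beat 4 (L): throw ball2 h=6 -> lands@10:L; in-air after throw: [b1@6:L b3@7:R b2@10:L]
Beat 5 (R): throw ball4 h=6 -> lands@11:R; in-air after throw: [b1@6:L b3@7:R b2@10:L b4@11:R]
Beat 6 (L): throw ball1 h=3 -> lands@9:R; in-air after throw: [b3@7:R b1@9:R b2@10:L b4@11:R]
Beat 7 (R): throw ball3 h=1 -> lands@8:L; in-air after throw: [b3@8:L b1@9:R b2@10:L b4@11:R]
Beat 8 (L): throw ball3 h=4 -> lands@12:L; in-air after throw: [b1@9:R b2@10:L b4@11:R b3@12:L]
Beat 9 (R): throw ball1 h=6 -> lands@15:R; in-air after throw: [b2@10:L b4@11:R b3@12:L b1@15:R]
Beat 10 (L): throw ball2 h=6 -> lands@16:L; in-air after throw: [b4@11:R b3@12:L b1@15:R b2@16:L]
Beat 11 (R): throw ball4 h=3 -> lands@14:L; in-air after throw: [b3@12:L b4@14:L b1@15:R b2@16:L]
Beat 12 (L): throw ball3 h=1 -> lands@13:R; in-air after throw: [b3@13:R b4@14:L b1@15:R b2@16:L]
Beat 13 (R): throw ball3 h=4 -> lands@17:R; in-air after throw: [b4@14:L b1@15:R b2@16:L b3@17:R]
Beat 14 (L): throw ball4 h=6 -> lands@20:L; in-air after throw: [b1@15:R b2@16:L b3@17:R b4@20:L]
Ball 4: thrown@5 h=6 -> first land @11; rethrown@11 h=3 -> second land @14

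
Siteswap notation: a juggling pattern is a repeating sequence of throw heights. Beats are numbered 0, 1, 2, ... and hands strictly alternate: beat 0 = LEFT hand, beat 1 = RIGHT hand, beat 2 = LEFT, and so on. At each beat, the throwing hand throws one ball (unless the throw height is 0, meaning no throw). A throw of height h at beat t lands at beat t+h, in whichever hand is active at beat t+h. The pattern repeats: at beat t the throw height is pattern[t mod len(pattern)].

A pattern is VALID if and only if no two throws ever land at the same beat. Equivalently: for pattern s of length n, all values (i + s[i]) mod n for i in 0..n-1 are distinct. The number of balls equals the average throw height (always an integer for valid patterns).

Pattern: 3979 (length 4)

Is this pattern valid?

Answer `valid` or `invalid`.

Answer: valid

Derivation:
i=0: (i + s[i]) mod n = (0 + 3) mod 4 = 3
i=1: (i + s[i]) mod n = (1 + 9) mod 4 = 2
i=2: (i + s[i]) mod n = (2 + 7) mod 4 = 1
i=3: (i + s[i]) mod n = (3 + 9) mod 4 = 0
Residues: [3, 2, 1, 0], distinct: True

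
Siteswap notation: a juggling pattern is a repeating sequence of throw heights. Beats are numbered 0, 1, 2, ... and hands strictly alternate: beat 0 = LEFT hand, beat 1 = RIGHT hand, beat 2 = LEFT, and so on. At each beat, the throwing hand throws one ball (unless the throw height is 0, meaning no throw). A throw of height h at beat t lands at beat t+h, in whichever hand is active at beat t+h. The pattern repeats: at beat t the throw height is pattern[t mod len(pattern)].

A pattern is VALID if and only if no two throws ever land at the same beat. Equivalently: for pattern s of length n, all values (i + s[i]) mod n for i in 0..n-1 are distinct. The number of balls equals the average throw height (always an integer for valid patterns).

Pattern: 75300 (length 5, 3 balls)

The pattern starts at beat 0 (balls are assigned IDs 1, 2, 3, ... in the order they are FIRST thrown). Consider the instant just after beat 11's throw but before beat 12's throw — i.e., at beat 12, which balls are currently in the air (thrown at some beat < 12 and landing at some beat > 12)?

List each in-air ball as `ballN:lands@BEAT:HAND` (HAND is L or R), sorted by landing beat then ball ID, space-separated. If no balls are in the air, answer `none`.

Answer: ball2:lands@16:L ball1:lands@17:R

Derivation:
Beat 0 (L): throw ball1 h=7 -> lands@7:R; in-air after throw: [b1@7:R]
Beat 1 (R): throw ball2 h=5 -> lands@6:L; in-air after throw: [b2@6:L b1@7:R]
Beat 2 (L): throw ball3 h=3 -> lands@5:R; in-air after throw: [b3@5:R b2@6:L b1@7:R]
Beat 5 (R): throw ball3 h=7 -> lands@12:L; in-air after throw: [b2@6:L b1@7:R b3@12:L]
Beat 6 (L): throw ball2 h=5 -> lands@11:R; in-air after throw: [b1@7:R b2@11:R b3@12:L]
Beat 7 (R): throw ball1 h=3 -> lands@10:L; in-air after throw: [b1@10:L b2@11:R b3@12:L]
Beat 10 (L): throw ball1 h=7 -> lands@17:R; in-air after throw: [b2@11:R b3@12:L b1@17:R]
Beat 11 (R): throw ball2 h=5 -> lands@16:L; in-air after throw: [b3@12:L b2@16:L b1@17:R]
Beat 12 (L): throw ball3 h=3 -> lands@15:R; in-air after throw: [b3@15:R b2@16:L b1@17:R]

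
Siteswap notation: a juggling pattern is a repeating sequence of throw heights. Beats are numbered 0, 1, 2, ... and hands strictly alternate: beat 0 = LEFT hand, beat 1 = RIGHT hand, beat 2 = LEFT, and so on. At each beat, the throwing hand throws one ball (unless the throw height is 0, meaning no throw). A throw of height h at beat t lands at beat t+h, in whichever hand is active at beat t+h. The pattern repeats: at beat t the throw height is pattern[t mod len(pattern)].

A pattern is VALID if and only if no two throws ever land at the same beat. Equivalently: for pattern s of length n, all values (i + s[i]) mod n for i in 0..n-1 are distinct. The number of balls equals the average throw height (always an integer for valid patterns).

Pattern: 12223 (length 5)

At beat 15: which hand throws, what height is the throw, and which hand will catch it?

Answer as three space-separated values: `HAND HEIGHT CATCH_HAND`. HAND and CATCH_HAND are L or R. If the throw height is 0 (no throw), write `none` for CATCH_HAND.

Answer: R 1 L

Derivation:
Beat 15: 15 mod 2 = 1, so hand = R
Throw height = pattern[15 mod 5] = pattern[0] = 1
Lands at beat 15+1=16, 16 mod 2 = 0, so catch hand = L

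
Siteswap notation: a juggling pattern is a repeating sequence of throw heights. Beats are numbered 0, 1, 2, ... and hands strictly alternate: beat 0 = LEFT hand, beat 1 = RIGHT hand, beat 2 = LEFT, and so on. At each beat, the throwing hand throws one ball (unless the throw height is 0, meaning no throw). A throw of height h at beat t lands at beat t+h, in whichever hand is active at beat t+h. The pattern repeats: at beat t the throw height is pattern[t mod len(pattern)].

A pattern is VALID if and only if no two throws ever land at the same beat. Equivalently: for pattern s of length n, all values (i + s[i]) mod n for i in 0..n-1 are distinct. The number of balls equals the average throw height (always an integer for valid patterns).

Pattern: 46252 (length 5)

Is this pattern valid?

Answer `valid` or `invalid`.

Answer: invalid

Derivation:
i=0: (i + s[i]) mod n = (0 + 4) mod 5 = 4
i=1: (i + s[i]) mod n = (1 + 6) mod 5 = 2
i=2: (i + s[i]) mod n = (2 + 2) mod 5 = 4
i=3: (i + s[i]) mod n = (3 + 5) mod 5 = 3
i=4: (i + s[i]) mod n = (4 + 2) mod 5 = 1
Residues: [4, 2, 4, 3, 1], distinct: False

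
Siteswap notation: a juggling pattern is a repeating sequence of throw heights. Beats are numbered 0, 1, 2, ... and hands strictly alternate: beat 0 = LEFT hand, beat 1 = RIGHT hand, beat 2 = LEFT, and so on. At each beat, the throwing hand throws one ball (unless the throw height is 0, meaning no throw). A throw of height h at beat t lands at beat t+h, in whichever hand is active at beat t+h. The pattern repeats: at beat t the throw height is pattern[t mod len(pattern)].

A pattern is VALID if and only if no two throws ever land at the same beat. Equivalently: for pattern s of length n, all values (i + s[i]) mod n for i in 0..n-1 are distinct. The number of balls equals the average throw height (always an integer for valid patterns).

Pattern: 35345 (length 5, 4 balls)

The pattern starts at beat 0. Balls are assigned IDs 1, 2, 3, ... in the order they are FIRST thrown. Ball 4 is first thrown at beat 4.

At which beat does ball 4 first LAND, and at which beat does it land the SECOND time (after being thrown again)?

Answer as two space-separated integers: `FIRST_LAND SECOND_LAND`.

Answer: 9 14

Derivation:
Beat 0 (L): throw ball1 h=3 -> lands@3:R; in-air after throw: [b1@3:R]
Beat 1 (R): throw ball2 h=5 -> lands@6:L; in-air after throw: [b1@3:R b2@6:L]
Beat 2 (L): throw ball3 h=3 -> lands@5:R; in-air after throw: [b1@3:R b3@5:R b2@6:L]
Beat 3 (R): throw ball1 h=4 -> lands@7:R; in-air after throw: [b3@5:R b2@6:L b1@7:R]
Beat 4 (L): throw ball4 h=5 -> lands@9:R; in-air after throw: [b3@5:R b2@6:L b1@7:R b4@9:R]
Beat 5 (R): throw ball3 h=3 -> lands@8:L; in-air after throw: [b2@6:L b1@7:R b3@8:L b4@9:R]
Beat 6 (L): throw ball2 h=5 -> lands@11:R; in-air after throw: [b1@7:R b3@8:L b4@9:R b2@11:R]
Beat 7 (R): throw ball1 h=3 -> lands@10:L; in-air after throw: [b3@8:L b4@9:R b1@10:L b2@11:R]
Beat 8 (L): throw ball3 h=4 -> lands@12:L; in-air after throw: [b4@9:R b1@10:L b2@11:R b3@12:L]
Beat 9 (R): throw ball4 h=5 -> lands@14:L; in-air after throw: [b1@10:L b2@11:R b3@12:L b4@14:L]
Beat 10 (L): throw ball1 h=3 -> lands@13:R; in-air after throw: [b2@11:R b3@12:L b1@13:R b4@14:L]
Beat 11 (R): throw ball2 h=5 -> lands@16:L; in-air after throw: [b3@12:L b1@13:R b4@14:L b2@16:L]
Beat 12 (L): throw ball3 h=3 -> lands@15:R; in-air after throw: [b1@13:R b4@14:L b3@15:R b2@16:L]
Beat 13 (R): throw ball1 h=4 -> lands@17:R; in-air after throw: [b4@14:L b3@15:R b2@16:L b1@17:R]
Beat 14 (L): throw ball4 h=5 -> lands@19:R; in-air after throw: [b3@15:R b2@16:L b1@17:R b4@19:R]
Ball 4: thrown@4 h=5 -> first land @9; rethrown@9 h=5 -> second land @14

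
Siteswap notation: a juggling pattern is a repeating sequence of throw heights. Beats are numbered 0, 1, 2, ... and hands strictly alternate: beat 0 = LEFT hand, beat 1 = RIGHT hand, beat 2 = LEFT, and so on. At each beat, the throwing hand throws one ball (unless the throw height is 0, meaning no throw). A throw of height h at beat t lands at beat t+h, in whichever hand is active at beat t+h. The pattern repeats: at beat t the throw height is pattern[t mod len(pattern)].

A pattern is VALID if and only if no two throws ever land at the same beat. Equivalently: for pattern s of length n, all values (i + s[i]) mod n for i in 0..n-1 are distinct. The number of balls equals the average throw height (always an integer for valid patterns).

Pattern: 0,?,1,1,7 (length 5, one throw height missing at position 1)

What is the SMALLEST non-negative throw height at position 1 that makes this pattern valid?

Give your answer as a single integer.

Answer: 1

Derivation:
i=0: (0 + 0) mod 5 = 0
i=1: s[i]=? (unknown)
i=2: (2 + 1) mod 5 = 3
i=3: (3 + 1) mod 5 = 4
i=4: (4 + 7) mod 5 = 1
Known residues: [0, 1, 3, 4]; need a permutation of 0..4, so missing residue r = 2
Need (1 + s) mod 5 = 2; smallest s = (2 - 1) mod 5 = 1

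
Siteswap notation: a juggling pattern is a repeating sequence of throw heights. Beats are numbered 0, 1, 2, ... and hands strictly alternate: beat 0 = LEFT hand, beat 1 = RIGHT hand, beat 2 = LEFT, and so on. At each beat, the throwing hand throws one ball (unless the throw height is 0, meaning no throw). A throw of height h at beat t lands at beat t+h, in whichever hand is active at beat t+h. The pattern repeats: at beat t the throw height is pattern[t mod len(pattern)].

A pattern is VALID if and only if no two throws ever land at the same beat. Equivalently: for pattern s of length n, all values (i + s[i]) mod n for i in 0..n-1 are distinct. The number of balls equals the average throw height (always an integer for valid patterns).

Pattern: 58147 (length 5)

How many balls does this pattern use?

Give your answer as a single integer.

Answer: 5

Derivation:
Pattern = [5, 8, 1, 4, 7], length n = 5
  position 0: throw height = 5, running sum = 5
  position 1: throw height = 8, running sum = 13
  position 2: throw height = 1, running sum = 14
  position 3: throw height = 4, running sum = 18
  position 4: throw height = 7, running sum = 25
Total sum = 25; balls = sum / n = 25 / 5 = 5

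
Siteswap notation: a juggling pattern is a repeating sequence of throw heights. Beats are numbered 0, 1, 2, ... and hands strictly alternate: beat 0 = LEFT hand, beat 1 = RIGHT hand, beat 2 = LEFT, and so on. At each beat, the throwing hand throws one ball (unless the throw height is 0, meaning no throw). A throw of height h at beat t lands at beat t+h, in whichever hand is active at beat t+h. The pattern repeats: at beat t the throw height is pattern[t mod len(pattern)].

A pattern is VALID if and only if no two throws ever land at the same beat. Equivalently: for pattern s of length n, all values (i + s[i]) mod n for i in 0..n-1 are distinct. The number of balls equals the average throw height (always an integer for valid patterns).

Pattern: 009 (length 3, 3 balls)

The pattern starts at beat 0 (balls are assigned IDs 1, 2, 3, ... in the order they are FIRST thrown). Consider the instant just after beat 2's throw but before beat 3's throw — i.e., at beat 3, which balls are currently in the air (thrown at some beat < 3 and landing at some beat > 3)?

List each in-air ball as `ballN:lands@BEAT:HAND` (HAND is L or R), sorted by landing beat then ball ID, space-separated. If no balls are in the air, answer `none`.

Answer: ball1:lands@11:R

Derivation:
Beat 2 (L): throw ball1 h=9 -> lands@11:R; in-air after throw: [b1@11:R]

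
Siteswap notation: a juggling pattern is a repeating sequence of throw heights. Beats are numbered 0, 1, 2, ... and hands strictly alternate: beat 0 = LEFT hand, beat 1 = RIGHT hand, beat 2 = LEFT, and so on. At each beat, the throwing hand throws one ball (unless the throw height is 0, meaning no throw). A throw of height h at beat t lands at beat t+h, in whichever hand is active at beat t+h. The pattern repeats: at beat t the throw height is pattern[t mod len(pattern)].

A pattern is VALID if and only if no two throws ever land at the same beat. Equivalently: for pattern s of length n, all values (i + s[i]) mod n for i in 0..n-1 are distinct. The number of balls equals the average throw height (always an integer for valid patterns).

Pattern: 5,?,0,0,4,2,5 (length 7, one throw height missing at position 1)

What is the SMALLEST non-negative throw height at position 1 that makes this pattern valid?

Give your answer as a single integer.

i=0: (0 + 5) mod 7 = 5
i=1: s[i]=? (unknown)
i=2: (2 + 0) mod 7 = 2
i=3: (3 + 0) mod 7 = 3
i=4: (4 + 4) mod 7 = 1
i=5: (5 + 2) mod 7 = 0
i=6: (6 + 5) mod 7 = 4
Known residues: [0, 1, 2, 3, 4, 5]; need a permutation of 0..6, so missing residue r = 6
Need (1 + s) mod 7 = 6; smallest s = (6 - 1) mod 7 = 5

Answer: 5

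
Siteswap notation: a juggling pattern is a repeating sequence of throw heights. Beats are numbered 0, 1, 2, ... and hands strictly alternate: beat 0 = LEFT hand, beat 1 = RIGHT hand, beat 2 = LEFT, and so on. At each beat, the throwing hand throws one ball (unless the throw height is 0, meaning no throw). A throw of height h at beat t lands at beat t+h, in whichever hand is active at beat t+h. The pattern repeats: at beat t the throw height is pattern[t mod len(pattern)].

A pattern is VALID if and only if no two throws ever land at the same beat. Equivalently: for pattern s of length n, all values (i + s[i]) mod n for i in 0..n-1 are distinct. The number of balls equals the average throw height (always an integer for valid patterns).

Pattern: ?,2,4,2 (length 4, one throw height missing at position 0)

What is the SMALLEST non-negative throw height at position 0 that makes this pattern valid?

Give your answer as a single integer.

Answer: 0

Derivation:
i=0: s[i]=? (unknown)
i=1: (1 + 2) mod 4 = 3
i=2: (2 + 4) mod 4 = 2
i=3: (3 + 2) mod 4 = 1
Known residues: [1, 2, 3]; need a permutation of 0..3, so missing residue r = 0
Need (0 + s) mod 4 = 0; smallest s = (0 - 0) mod 4 = 0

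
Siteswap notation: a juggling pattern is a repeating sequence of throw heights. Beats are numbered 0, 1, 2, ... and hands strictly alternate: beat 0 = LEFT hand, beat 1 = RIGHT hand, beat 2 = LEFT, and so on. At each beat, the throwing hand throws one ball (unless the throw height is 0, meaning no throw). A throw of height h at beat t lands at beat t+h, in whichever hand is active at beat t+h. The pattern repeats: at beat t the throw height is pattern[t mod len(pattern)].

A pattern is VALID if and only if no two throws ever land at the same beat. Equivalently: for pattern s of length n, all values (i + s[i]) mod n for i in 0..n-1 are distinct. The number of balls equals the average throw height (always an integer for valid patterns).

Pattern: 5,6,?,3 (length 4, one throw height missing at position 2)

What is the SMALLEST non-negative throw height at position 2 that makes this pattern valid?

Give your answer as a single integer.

Answer: 2

Derivation:
i=0: (0 + 5) mod 4 = 1
i=1: (1 + 6) mod 4 = 3
i=2: s[i]=? (unknown)
i=3: (3 + 3) mod 4 = 2
Known residues: [1, 2, 3]; need a permutation of 0..3, so missing residue r = 0
Need (2 + s) mod 4 = 0; smallest s = (0 - 2) mod 4 = 2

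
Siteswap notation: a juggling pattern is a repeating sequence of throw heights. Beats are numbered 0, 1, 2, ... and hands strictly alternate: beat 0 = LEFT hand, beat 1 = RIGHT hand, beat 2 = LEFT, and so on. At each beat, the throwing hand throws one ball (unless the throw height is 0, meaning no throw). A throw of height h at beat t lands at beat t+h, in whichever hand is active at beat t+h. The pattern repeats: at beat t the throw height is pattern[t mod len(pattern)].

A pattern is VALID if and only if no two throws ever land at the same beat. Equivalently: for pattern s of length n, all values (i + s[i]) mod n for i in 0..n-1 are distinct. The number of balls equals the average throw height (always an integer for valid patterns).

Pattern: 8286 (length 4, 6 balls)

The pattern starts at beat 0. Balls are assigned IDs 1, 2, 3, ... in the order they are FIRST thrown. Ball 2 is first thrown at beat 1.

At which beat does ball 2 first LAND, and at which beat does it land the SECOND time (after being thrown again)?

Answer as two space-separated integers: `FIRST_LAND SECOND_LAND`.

Beat 0 (L): throw ball1 h=8 -> lands@8:L; in-air after throw: [b1@8:L]
Beat 1 (R): throw ball2 h=2 -> lands@3:R; in-air after throw: [b2@3:R b1@8:L]
Beat 2 (L): throw ball3 h=8 -> lands@10:L; in-air after throw: [b2@3:R b1@8:L b3@10:L]
Beat 3 (R): throw ball2 h=6 -> lands@9:R; in-air after throw: [b1@8:L b2@9:R b3@10:L]
Beat 4 (L): throw ball4 h=8 -> lands@12:L; in-air after throw: [b1@8:L b2@9:R b3@10:L b4@12:L]
Beat 5 (R): throw ball5 h=2 -> lands@7:R; in-air after throw: [b5@7:R b1@8:L b2@9:R b3@10:L b4@12:L]
Beat 6 (L): throw ball6 h=8 -> lands@14:L; in-air after throw: [b5@7:R b1@8:L b2@9:R b3@10:L b4@12:L b6@14:L]
Beat 7 (R): throw ball5 h=6 -> lands@13:R; in-air after throw: [b1@8:L b2@9:R b3@10:L b4@12:L b5@13:R b6@14:L]
Beat 8 (L): throw ball1 h=8 -> lands@16:L; in-air after throw: [b2@9:R b3@10:L b4@12:L b5@13:R b6@14:L b1@16:L]
Beat 9 (R): throw ball2 h=2 -> lands@11:R; in-air after throw: [b3@10:L b2@11:R b4@12:L b5@13:R b6@14:L b1@16:L]
Ball 2: thrown@1 h=2 -> first land @3; rethrown@3 h=6 -> second land @9

Answer: 3 9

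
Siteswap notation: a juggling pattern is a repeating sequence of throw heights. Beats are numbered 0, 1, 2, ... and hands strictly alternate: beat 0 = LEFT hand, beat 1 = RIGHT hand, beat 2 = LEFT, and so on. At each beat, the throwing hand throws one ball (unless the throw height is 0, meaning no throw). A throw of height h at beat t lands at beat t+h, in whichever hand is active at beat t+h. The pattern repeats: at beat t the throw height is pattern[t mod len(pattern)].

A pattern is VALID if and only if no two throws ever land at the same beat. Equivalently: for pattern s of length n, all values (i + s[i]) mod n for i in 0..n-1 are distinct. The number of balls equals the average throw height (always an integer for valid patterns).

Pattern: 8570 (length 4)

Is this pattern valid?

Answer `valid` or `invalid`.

i=0: (i + s[i]) mod n = (0 + 8) mod 4 = 0
i=1: (i + s[i]) mod n = (1 + 5) mod 4 = 2
i=2: (i + s[i]) mod n = (2 + 7) mod 4 = 1
i=3: (i + s[i]) mod n = (3 + 0) mod 4 = 3
Residues: [0, 2, 1, 3], distinct: True

Answer: valid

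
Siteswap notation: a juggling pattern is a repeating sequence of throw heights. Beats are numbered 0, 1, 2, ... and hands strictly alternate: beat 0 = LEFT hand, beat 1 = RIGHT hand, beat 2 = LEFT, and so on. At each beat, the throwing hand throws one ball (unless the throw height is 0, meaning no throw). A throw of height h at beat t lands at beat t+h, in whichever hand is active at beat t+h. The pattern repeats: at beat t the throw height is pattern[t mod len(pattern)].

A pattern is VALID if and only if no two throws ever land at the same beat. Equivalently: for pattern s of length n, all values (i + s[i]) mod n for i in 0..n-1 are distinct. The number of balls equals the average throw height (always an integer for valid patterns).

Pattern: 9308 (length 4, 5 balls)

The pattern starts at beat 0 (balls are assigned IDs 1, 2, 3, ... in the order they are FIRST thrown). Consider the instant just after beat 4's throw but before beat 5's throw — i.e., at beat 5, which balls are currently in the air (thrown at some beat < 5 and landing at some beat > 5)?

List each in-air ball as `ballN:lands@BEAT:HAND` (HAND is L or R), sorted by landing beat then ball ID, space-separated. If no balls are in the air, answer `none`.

Answer: ball1:lands@9:R ball3:lands@11:R ball2:lands@13:R

Derivation:
Beat 0 (L): throw ball1 h=9 -> lands@9:R; in-air after throw: [b1@9:R]
Beat 1 (R): throw ball2 h=3 -> lands@4:L; in-air after throw: [b2@4:L b1@9:R]
Beat 3 (R): throw ball3 h=8 -> lands@11:R; in-air after throw: [b2@4:L b1@9:R b3@11:R]
Beat 4 (L): throw ball2 h=9 -> lands@13:R; in-air after throw: [b1@9:R b3@11:R b2@13:R]
Beat 5 (R): throw ball4 h=3 -> lands@8:L; in-air after throw: [b4@8:L b1@9:R b3@11:R b2@13:R]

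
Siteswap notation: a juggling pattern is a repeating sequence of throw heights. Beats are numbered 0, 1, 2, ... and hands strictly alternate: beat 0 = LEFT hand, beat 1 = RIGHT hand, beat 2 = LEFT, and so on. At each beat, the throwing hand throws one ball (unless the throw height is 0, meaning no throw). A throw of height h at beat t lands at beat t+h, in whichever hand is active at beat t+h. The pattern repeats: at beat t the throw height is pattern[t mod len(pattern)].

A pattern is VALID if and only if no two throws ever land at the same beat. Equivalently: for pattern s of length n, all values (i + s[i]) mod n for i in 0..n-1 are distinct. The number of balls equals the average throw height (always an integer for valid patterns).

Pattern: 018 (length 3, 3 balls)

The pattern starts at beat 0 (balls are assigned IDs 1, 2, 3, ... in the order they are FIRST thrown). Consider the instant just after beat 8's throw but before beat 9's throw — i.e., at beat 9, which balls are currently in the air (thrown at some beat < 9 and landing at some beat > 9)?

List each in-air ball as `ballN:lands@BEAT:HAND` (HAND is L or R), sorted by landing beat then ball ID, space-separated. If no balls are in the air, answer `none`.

Beat 1 (R): throw ball1 h=1 -> lands@2:L; in-air after throw: [b1@2:L]
Beat 2 (L): throw ball1 h=8 -> lands@10:L; in-air after throw: [b1@10:L]
Beat 4 (L): throw ball2 h=1 -> lands@5:R; in-air after throw: [b2@5:R b1@10:L]
Beat 5 (R): throw ball2 h=8 -> lands@13:R; in-air after throw: [b1@10:L b2@13:R]
Beat 7 (R): throw ball3 h=1 -> lands@8:L; in-air after throw: [b3@8:L b1@10:L b2@13:R]
Beat 8 (L): throw ball3 h=8 -> lands@16:L; in-air after throw: [b1@10:L b2@13:R b3@16:L]

Answer: ball1:lands@10:L ball2:lands@13:R ball3:lands@16:L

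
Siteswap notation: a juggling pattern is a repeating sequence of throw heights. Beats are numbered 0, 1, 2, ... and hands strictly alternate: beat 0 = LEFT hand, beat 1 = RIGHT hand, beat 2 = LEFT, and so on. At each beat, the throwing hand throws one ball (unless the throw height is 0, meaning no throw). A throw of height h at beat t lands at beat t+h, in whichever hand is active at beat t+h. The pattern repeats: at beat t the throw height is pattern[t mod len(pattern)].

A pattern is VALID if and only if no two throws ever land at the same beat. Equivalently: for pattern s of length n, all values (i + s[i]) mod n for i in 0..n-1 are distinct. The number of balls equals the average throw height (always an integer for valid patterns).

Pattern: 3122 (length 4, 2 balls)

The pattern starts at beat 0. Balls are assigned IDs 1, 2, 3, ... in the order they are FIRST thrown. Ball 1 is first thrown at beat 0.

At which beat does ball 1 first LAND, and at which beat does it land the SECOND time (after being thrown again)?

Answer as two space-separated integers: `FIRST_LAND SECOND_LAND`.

Answer: 3 5

Derivation:
Beat 0 (L): throw ball1 h=3 -> lands@3:R; in-air after throw: [b1@3:R]
Beat 1 (R): throw ball2 h=1 -> lands@2:L; in-air after throw: [b2@2:L b1@3:R]
Beat 2 (L): throw ball2 h=2 -> lands@4:L; in-air after throw: [b1@3:R b2@4:L]
Beat 3 (R): throw ball1 h=2 -> lands@5:R; in-air after throw: [b2@4:L b1@5:R]
Beat 4 (L): throw ball2 h=3 -> lands@7:R; in-air after throw: [b1@5:R b2@7:R]
Beat 5 (R): throw ball1 h=1 -> lands@6:L; in-air after throw: [b1@6:L b2@7:R]
Ball 1: thrown@0 h=3 -> first land @3; rethrown@3 h=2 -> second land @5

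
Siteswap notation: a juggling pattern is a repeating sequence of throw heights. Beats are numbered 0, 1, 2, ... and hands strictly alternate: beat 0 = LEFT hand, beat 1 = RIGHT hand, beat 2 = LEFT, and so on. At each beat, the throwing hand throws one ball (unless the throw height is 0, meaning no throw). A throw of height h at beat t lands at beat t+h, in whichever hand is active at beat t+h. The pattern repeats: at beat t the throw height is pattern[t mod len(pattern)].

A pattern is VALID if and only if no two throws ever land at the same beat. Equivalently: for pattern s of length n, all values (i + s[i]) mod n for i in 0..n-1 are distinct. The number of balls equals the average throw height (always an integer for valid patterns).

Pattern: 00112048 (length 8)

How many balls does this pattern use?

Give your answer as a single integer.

Answer: 2

Derivation:
Pattern = [0, 0, 1, 1, 2, 0, 4, 8], length n = 8
  position 0: throw height = 0, running sum = 0
  position 1: throw height = 0, running sum = 0
  position 2: throw height = 1, running sum = 1
  position 3: throw height = 1, running sum = 2
  position 4: throw height = 2, running sum = 4
  position 5: throw height = 0, running sum = 4
  position 6: throw height = 4, running sum = 8
  position 7: throw height = 8, running sum = 16
Total sum = 16; balls = sum / n = 16 / 8 = 2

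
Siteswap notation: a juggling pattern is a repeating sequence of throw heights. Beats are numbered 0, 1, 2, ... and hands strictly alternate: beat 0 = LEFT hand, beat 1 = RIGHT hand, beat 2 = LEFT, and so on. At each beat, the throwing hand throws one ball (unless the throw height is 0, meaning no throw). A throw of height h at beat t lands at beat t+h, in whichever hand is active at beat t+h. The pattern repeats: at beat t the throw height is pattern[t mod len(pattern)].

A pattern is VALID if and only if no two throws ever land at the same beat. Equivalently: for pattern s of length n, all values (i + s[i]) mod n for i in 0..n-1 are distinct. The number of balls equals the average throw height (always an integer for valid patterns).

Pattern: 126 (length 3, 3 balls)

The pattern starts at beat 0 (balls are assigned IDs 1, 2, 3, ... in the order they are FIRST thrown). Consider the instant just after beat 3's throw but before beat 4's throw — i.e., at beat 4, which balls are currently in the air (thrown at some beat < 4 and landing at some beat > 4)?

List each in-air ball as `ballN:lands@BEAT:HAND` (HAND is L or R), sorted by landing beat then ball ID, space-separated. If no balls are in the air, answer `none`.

Answer: ball2:lands@8:L

Derivation:
Beat 0 (L): throw ball1 h=1 -> lands@1:R; in-air after throw: [b1@1:R]
Beat 1 (R): throw ball1 h=2 -> lands@3:R; in-air after throw: [b1@3:R]
Beat 2 (L): throw ball2 h=6 -> lands@8:L; in-air after throw: [b1@3:R b2@8:L]
Beat 3 (R): throw ball1 h=1 -> lands@4:L; in-air after throw: [b1@4:L b2@8:L]
Beat 4 (L): throw ball1 h=2 -> lands@6:L; in-air after throw: [b1@6:L b2@8:L]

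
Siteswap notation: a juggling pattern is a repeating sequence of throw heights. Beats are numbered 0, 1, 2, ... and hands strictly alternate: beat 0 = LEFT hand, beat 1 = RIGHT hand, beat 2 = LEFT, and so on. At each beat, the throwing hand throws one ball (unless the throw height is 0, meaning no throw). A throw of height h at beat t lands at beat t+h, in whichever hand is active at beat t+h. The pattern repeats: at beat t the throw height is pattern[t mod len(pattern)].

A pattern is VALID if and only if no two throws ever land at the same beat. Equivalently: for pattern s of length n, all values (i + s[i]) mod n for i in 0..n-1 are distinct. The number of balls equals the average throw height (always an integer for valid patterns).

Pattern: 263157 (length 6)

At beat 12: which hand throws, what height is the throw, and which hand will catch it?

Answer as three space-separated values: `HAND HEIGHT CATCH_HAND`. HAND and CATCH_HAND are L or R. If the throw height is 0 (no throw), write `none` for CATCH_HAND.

Beat 12: 12 mod 2 = 0, so hand = L
Throw height = pattern[12 mod 6] = pattern[0] = 2
Lands at beat 12+2=14, 14 mod 2 = 0, so catch hand = L

Answer: L 2 L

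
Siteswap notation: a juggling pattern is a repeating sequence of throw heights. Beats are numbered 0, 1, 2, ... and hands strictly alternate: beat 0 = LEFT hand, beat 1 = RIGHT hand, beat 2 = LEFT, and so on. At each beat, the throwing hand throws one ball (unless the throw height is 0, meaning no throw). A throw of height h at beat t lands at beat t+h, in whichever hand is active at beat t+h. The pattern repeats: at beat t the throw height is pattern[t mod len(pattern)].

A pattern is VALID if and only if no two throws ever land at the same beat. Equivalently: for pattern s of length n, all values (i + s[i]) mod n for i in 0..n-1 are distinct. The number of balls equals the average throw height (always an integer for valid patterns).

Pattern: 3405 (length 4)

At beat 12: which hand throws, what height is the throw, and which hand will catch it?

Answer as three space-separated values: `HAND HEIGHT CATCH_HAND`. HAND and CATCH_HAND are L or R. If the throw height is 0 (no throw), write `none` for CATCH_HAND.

Beat 12: 12 mod 2 = 0, so hand = L
Throw height = pattern[12 mod 4] = pattern[0] = 3
Lands at beat 12+3=15, 15 mod 2 = 1, so catch hand = R

Answer: L 3 R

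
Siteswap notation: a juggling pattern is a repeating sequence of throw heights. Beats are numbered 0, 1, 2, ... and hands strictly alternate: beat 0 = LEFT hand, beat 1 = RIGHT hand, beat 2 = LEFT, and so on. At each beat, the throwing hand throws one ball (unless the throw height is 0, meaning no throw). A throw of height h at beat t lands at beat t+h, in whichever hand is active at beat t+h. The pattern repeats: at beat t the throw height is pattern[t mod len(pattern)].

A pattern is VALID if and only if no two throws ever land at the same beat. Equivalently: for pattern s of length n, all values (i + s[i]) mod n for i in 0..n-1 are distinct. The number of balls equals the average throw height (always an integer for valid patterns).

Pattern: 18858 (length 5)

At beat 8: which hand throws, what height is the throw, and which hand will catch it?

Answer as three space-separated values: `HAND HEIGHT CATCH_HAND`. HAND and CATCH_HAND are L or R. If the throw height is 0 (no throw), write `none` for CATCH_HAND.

Beat 8: 8 mod 2 = 0, so hand = L
Throw height = pattern[8 mod 5] = pattern[3] = 5
Lands at beat 8+5=13, 13 mod 2 = 1, so catch hand = R

Answer: L 5 R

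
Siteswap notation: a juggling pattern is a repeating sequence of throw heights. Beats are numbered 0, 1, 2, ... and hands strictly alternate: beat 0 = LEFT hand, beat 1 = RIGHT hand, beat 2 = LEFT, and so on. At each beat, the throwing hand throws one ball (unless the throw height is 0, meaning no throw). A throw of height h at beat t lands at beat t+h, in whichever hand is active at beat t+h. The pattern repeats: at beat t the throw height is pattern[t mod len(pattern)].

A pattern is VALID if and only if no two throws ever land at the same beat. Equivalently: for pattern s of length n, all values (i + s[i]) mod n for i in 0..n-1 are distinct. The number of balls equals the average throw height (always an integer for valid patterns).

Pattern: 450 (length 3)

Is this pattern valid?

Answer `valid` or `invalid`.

i=0: (i + s[i]) mod n = (0 + 4) mod 3 = 1
i=1: (i + s[i]) mod n = (1 + 5) mod 3 = 0
i=2: (i + s[i]) mod n = (2 + 0) mod 3 = 2
Residues: [1, 0, 2], distinct: True

Answer: valid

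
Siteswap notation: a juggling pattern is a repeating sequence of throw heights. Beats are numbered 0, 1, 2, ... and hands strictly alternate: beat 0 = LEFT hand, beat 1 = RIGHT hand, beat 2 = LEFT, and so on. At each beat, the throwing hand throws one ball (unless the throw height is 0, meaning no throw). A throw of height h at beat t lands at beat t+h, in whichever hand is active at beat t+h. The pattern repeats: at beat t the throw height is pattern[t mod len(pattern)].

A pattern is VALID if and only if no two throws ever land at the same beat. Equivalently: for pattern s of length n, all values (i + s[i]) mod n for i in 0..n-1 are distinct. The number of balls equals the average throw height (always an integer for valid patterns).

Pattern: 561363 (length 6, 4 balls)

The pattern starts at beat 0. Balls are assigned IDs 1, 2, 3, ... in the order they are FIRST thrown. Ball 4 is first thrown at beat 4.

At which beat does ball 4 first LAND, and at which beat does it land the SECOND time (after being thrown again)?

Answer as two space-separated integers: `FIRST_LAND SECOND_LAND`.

Beat 0 (L): throw ball1 h=5 -> lands@5:R; in-air after throw: [b1@5:R]
Beat 1 (R): throw ball2 h=6 -> lands@7:R; in-air after throw: [b1@5:R b2@7:R]
Beat 2 (L): throw ball3 h=1 -> lands@3:R; in-air after throw: [b3@3:R b1@5:R b2@7:R]
Beat 3 (R): throw ball3 h=3 -> lands@6:L; in-air after throw: [b1@5:R b3@6:L b2@7:R]
Beat 4 (L): throw ball4 h=6 -> lands@10:L; in-air after throw: [b1@5:R b3@6:L b2@7:R b4@10:L]
Beat 5 (R): throw ball1 h=3 -> lands@8:L; in-air after throw: [b3@6:L b2@7:R b1@8:L b4@10:L]
Beat 6 (L): throw ball3 h=5 -> lands@11:R; in-air after throw: [b2@7:R b1@8:L b4@10:L b3@11:R]
Beat 7 (R): throw ball2 h=6 -> lands@13:R; in-air after throw: [b1@8:L b4@10:L b3@11:R b2@13:R]
Beat 8 (L): throw ball1 h=1 -> lands@9:R; in-air after throw: [b1@9:R b4@10:L b3@11:R b2@13:R]
Beat 9 (R): throw ball1 h=3 -> lands@12:L; in-air after throw: [b4@10:L b3@11:R b1@12:L b2@13:R]
Beat 10 (L): throw ball4 h=6 -> lands@16:L; in-air after throw: [b3@11:R b1@12:L b2@13:R b4@16:L]
Beat 11 (R): throw ball3 h=3 -> lands@14:L; in-air after throw: [b1@12:L b2@13:R b3@14:L b4@16:L]
Beat 12 (L): throw ball1 h=5 -> lands@17:R; in-air after throw: [b2@13:R b3@14:L b4@16:L b1@17:R]
Beat 13 (R): throw ball2 h=6 -> lands@19:R; in-air after throw: [b3@14:L b4@16:L b1@17:R b2@19:R]
Beat 14 (L): throw ball3 h=1 -> lands@15:R; in-air after throw: [b3@15:R b4@16:L b1@17:R b2@19:R]
Beat 15 (R): throw ball3 h=3 -> lands@18:L; in-air after throw: [b4@16:L b1@17:R b3@18:L b2@19:R]
Beat 16 (L): throw ball4 h=6 -> lands@22:L; in-air after throw: [b1@17:R b3@18:L b2@19:R b4@22:L]
Ball 4: thrown@4 h=6 -> first land @10; rethrown@10 h=6 -> second land @16

Answer: 10 16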